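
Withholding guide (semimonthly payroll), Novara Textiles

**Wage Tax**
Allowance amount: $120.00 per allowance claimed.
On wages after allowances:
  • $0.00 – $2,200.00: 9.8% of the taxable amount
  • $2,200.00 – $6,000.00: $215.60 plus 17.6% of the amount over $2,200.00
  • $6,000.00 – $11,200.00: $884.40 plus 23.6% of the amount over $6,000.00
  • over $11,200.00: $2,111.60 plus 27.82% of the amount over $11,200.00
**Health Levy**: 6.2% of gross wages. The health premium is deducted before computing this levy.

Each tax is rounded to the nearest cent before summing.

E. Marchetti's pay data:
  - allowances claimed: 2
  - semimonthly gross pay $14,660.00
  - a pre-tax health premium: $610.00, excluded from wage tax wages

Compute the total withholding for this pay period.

$3,708.80

Wage Tax: taxable = $14,660.00 − $610.00 − 2×$120.00 = $13,810.00
  $2,111.60 + 27.82% × ($13,810.00 − $11,200.00) = $2,111.60 + 27.82% × $2,610.00 = $2,837.70
Health Levy: 6.2% × $14,050.00 = $871.10
Total: $2,837.70 + $871.10 = $3,708.80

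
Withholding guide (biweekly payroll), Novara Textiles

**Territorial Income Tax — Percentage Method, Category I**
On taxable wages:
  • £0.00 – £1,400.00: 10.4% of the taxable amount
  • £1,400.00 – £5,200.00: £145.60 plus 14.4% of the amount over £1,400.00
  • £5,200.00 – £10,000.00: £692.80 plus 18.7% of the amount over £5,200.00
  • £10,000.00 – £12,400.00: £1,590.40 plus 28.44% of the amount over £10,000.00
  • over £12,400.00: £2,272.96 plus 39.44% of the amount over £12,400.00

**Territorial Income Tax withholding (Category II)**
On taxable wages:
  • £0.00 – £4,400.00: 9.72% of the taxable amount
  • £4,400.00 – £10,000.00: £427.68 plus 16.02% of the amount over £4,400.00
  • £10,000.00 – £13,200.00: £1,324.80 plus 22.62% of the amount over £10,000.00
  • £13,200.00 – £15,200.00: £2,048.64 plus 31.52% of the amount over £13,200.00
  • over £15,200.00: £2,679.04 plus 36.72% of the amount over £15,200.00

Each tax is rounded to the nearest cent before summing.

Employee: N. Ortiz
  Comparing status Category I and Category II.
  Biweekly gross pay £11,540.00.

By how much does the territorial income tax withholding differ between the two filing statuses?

Territorial Income Tax (Category I): taxable = £11,540.00
  £1,590.40 + 28.44% × (£11,540.00 − £10,000.00) = £1,590.40 + 28.44% × £1,540.00 = £2,028.38
Territorial Income Tax (Category II): taxable = £11,540.00
  £1,324.80 + 22.62% × (£11,540.00 − £10,000.00) = £1,324.80 + 22.62% × £1,540.00 = £1,673.15
Difference: |£2,028.38 − £1,673.15| = £355.23 (higher under Category I)

£355.23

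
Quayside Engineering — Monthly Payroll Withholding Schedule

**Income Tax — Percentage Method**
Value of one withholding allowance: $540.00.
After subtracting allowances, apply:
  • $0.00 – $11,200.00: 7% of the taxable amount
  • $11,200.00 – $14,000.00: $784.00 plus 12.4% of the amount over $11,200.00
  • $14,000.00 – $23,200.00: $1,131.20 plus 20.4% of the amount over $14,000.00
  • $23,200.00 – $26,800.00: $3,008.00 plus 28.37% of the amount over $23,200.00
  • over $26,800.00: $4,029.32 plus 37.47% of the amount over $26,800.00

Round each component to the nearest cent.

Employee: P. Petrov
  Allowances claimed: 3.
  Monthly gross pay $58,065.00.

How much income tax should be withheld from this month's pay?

$15,137.30

Income Tax: taxable = $58,065.00 − 3×$540.00 = $56,445.00
  $4,029.32 + 37.47% × ($56,445.00 − $26,800.00) = $4,029.32 + 37.47% × $29,645.00 = $15,137.30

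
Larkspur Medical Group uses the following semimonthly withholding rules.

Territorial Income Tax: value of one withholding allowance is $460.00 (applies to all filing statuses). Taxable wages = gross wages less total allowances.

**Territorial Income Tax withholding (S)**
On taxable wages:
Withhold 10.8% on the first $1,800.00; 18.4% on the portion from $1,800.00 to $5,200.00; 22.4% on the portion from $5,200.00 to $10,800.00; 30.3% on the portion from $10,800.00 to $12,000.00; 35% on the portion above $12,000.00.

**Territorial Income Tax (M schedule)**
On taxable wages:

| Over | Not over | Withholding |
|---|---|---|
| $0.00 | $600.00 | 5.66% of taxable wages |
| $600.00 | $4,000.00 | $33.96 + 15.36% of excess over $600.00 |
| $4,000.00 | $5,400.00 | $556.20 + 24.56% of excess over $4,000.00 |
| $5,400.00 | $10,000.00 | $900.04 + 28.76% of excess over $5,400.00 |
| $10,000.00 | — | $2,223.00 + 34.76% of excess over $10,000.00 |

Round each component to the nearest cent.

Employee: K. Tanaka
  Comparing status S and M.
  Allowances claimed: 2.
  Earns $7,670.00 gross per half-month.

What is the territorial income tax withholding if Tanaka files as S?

Territorial Income Tax (S): taxable = $7,670.00 − 2×$460.00 = $6,750.00
  $820.00 + 22.4% × ($6,750.00 − $5,200.00) = $820.00 + 22.4% × $1,550.00 = $1,167.20

$1,167.20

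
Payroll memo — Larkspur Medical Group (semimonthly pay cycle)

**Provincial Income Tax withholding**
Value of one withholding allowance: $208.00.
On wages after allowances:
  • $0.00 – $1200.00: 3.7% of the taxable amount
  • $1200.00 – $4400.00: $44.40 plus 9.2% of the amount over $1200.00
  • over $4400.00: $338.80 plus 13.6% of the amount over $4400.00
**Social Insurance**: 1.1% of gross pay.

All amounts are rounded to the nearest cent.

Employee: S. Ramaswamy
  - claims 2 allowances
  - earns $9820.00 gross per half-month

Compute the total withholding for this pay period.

Provincial Income Tax: taxable = $9820.00 − 2×$208.00 = $9404.00
  $338.80 + 13.6% × ($9404.00 − $4400.00) = $338.80 + 13.6% × $5004.00 = $1019.34
Social Insurance: 1.1% × $9820.00 = $108.02
Total: $1019.34 + $108.02 = $1127.36

$1127.36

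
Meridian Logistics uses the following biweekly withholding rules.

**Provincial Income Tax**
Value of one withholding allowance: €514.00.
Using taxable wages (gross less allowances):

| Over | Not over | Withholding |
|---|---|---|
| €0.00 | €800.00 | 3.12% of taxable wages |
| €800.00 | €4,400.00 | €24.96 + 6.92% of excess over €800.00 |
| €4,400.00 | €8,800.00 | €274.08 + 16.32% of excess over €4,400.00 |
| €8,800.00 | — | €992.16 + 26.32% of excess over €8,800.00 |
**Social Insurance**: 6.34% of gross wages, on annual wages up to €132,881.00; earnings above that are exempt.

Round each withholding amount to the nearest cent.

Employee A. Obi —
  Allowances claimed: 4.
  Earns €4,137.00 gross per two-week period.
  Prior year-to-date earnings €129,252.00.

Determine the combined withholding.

€343.69

Provincial Income Tax: taxable = €4,137.00 − 4×€514.00 = €2,081.00
  €24.96 + 6.92% × (€2,081.00 − €800.00) = €24.96 + 6.92% × €1,281.00 = €113.61
Social Insurance: cap €132,881.00 − YTD €129,252.00 = €3,629.00 subject; 6.34% × €3,629.00 = €230.08
Total: €113.61 + €230.08 = €343.69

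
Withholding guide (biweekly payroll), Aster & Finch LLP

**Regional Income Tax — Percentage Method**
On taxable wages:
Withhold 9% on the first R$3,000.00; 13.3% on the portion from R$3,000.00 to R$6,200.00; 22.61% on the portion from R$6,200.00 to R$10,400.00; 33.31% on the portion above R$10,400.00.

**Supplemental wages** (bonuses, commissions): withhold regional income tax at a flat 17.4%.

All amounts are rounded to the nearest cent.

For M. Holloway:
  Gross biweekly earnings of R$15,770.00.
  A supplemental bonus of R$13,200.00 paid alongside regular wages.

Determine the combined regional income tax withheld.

Regional Income Tax: taxable = R$15,770.00
  R$1,645.22 + 33.31% × (R$15,770.00 − R$10,400.00) = R$1,645.22 + 33.31% × R$5,370.00 = R$3,433.97
Supplemental (17.4% flat on bonus): 17.4% × R$13,200.00 = R$2,296.80
Total regional income tax: R$3,433.97 + R$2,296.80 = R$5,730.77

R$5,730.77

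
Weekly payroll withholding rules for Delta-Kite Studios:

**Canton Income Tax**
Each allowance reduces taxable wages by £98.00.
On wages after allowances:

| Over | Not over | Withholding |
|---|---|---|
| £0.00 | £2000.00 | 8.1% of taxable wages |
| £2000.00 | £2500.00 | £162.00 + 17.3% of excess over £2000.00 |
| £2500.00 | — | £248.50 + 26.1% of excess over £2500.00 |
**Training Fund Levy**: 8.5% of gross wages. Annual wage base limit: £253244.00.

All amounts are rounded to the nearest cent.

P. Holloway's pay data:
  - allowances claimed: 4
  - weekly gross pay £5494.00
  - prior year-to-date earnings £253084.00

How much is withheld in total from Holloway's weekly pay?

Canton Income Tax: taxable = £5494.00 − 4×£98.00 = £5102.00
  £248.50 + 26.1% × (£5102.00 − £2500.00) = £248.50 + 26.1% × £2602.00 = £927.62
Training Fund Levy: cap £253244.00 − YTD £253084.00 = £160.00 subject; 8.5% × £160.00 = £13.60
Total: £927.62 + £13.60 = £941.22

£941.22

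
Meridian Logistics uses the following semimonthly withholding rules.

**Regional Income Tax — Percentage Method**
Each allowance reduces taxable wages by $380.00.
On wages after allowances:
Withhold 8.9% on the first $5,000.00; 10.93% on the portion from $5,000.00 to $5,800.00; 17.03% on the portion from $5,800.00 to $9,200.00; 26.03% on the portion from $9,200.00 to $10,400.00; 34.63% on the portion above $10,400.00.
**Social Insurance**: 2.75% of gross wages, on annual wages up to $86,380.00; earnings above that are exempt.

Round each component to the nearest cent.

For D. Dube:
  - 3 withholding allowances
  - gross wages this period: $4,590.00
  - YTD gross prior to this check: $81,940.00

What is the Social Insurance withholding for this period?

$122.10

Social Insurance: cap $86,380.00 − YTD $81,940.00 = $4,440.00 subject; 2.75% × $4,440.00 = $122.10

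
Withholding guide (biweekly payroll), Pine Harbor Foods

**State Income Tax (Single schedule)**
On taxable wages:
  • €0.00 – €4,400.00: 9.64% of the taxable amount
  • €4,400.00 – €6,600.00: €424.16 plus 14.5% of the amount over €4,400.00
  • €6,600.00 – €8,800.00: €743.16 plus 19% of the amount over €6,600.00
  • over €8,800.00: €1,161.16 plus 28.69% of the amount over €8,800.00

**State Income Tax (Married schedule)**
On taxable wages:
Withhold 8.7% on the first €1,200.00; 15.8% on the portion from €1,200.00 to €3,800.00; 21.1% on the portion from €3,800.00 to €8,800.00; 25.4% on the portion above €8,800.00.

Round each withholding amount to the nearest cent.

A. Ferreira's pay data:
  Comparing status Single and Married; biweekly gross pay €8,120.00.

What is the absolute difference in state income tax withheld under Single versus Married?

€394.76

State Income Tax (Single): taxable = €8,120.00
  €743.16 + 19% × (€8,120.00 − €6,600.00) = €743.16 + 19% × €1,520.00 = €1,031.96
State Income Tax (Married): taxable = €8,120.00
  €515.20 + 21.1% × (€8,120.00 − €3,800.00) = €515.20 + 21.1% × €4,320.00 = €1,426.72
Difference: |€1,031.96 − €1,426.72| = €394.76 (higher under Married)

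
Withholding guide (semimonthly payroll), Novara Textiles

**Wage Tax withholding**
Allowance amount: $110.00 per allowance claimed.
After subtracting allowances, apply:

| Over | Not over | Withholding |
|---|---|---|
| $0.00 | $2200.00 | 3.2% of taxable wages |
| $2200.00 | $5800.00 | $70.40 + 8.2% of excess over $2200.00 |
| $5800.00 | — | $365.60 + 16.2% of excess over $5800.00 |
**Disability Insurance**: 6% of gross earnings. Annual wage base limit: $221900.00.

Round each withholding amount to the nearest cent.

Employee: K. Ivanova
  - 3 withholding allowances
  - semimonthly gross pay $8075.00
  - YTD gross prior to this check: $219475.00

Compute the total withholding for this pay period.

Wage Tax: taxable = $8075.00 − 3×$110.00 = $7745.00
  $365.60 + 16.2% × ($7745.00 − $5800.00) = $365.60 + 16.2% × $1945.00 = $680.69
Disability Insurance: cap $221900.00 − YTD $219475.00 = $2425.00 subject; 6% × $2425.00 = $145.50
Total: $680.69 + $145.50 = $826.19

$826.19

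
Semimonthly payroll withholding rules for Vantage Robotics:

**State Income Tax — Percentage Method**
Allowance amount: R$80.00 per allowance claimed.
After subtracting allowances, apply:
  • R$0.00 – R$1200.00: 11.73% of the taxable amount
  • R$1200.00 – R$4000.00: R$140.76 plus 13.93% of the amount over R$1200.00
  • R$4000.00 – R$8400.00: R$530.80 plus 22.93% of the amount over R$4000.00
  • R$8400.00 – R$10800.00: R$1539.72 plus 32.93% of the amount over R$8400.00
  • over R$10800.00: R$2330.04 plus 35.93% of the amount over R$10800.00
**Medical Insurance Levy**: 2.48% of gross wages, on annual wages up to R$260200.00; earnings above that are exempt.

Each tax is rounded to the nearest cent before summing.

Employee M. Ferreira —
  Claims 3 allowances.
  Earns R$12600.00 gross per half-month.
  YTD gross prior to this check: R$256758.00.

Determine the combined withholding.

R$2975.91

State Income Tax: taxable = R$12600.00 − 3×R$80.00 = R$12360.00
  R$2330.04 + 35.93% × (R$12360.00 − R$10800.00) = R$2330.04 + 35.93% × R$1560.00 = R$2890.55
Medical Insurance Levy: cap R$260200.00 − YTD R$256758.00 = R$3442.00 subject; 2.48% × R$3442.00 = R$85.36
Total: R$2890.55 + R$85.36 = R$2975.91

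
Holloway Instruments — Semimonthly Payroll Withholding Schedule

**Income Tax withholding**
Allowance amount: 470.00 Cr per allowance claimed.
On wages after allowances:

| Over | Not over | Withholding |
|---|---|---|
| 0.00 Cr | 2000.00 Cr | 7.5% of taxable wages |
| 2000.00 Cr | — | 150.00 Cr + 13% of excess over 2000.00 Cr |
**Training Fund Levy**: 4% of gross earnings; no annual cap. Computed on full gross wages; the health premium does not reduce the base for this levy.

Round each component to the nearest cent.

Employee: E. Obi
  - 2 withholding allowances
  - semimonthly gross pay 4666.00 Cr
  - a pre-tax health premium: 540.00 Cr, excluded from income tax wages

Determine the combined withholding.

Income Tax: taxable = 4666.00 Cr − 540.00 Cr − 2×470.00 Cr = 3186.00 Cr
  150.00 Cr + 13% × (3186.00 Cr − 2000.00 Cr) = 150.00 Cr + 13% × 1186.00 Cr = 304.18 Cr
Training Fund Levy: 4% × 4666.00 Cr = 186.64 Cr
Total: 304.18 Cr + 186.64 Cr = 490.82 Cr

490.82 Cr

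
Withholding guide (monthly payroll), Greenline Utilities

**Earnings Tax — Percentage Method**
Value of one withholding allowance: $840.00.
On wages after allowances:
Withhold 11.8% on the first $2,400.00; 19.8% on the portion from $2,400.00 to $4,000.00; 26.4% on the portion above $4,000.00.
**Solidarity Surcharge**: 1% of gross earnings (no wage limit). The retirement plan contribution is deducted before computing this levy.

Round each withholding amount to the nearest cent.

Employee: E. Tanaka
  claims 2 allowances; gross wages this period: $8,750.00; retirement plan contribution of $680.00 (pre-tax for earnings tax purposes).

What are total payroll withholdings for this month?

Earnings Tax: taxable = $8,750.00 − $680.00 − 2×$840.00 = $6,390.00
  $600.00 + 26.4% × ($6,390.00 − $4,000.00) = $600.00 + 26.4% × $2,390.00 = $1,230.96
Solidarity Surcharge: 1% × $8,070.00 = $80.70
Total: $1,230.96 + $80.70 = $1,311.66

$1,311.66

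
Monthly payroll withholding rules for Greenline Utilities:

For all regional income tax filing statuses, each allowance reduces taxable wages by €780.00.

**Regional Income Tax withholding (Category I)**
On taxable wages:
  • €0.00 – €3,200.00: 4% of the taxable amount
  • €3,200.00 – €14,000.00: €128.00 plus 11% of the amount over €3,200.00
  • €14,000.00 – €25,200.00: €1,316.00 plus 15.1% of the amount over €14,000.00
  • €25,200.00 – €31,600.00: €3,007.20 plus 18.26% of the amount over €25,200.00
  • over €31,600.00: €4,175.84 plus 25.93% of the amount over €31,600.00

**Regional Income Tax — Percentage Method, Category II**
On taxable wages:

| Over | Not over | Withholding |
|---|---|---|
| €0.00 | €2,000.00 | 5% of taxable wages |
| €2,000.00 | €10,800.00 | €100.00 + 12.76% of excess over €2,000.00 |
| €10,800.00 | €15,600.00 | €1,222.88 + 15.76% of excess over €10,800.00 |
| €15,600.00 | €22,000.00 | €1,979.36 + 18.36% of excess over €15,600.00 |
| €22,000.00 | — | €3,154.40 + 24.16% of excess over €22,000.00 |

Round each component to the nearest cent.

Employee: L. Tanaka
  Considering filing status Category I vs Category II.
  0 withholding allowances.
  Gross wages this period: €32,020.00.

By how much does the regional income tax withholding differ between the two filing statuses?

€1,290.48

Regional Income Tax (Category I): taxable = €32,020.00
  €4,175.84 + 25.93% × (€32,020.00 − €31,600.00) = €4,175.84 + 25.93% × €420.00 = €4,284.75
Regional Income Tax (Category II): taxable = €32,020.00
  €3,154.40 + 24.16% × (€32,020.00 − €22,000.00) = €3,154.40 + 24.16% × €10,020.00 = €5,575.23
Difference: |€4,284.75 − €5,575.23| = €1,290.48 (higher under Category II)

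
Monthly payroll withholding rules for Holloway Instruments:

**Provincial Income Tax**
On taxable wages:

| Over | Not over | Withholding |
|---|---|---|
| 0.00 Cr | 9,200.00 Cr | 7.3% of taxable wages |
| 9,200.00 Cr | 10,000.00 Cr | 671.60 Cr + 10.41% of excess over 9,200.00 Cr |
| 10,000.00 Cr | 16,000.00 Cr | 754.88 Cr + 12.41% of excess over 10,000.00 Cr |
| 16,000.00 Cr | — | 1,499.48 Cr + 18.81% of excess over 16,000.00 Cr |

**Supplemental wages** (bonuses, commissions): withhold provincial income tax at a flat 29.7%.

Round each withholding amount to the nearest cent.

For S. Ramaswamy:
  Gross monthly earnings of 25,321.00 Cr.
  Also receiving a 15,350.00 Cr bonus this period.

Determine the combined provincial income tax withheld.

Provincial Income Tax: taxable = 25,321.00 Cr
  1,499.48 Cr + 18.81% × (25,321.00 Cr − 16,000.00 Cr) = 1,499.48 Cr + 18.81% × 9,321.00 Cr = 3,252.76 Cr
Supplemental (29.7% flat on bonus): 29.7% × 15,350.00 Cr = 4,558.95 Cr
Total provincial income tax: 3,252.76 Cr + 4,558.95 Cr = 7,811.71 Cr

7,811.71 Cr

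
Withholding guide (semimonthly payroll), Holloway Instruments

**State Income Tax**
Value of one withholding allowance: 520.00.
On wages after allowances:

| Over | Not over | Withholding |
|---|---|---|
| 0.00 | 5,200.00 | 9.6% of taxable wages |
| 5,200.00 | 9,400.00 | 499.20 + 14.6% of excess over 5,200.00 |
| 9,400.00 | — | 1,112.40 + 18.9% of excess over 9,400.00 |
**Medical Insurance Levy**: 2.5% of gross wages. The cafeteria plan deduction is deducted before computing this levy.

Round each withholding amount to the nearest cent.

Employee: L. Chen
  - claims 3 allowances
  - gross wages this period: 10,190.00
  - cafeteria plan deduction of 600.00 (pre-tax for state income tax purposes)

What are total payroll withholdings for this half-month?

State Income Tax: taxable = 10,190.00 − 600.00 − 3×520.00 = 8,030.00
  499.20 + 14.6% × (8,030.00 − 5,200.00) = 499.20 + 14.6% × 2,830.00 = 912.38
Medical Insurance Levy: 2.5% × 9,590.00 = 239.75
Total: 912.38 + 239.75 = 1,152.13

1,152.13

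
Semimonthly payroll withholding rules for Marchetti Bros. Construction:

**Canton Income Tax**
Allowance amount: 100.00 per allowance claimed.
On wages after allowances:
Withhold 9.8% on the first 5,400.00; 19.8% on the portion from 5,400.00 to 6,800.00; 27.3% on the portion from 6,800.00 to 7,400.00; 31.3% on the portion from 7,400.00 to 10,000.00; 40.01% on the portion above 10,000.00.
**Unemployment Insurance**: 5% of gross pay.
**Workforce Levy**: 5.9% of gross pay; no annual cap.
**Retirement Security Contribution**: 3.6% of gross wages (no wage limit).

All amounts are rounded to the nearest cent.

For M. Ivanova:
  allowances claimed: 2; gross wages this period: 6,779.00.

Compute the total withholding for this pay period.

1,745.59

Canton Income Tax: taxable = 6,779.00 − 2×100.00 = 6,579.00
  529.20 + 19.8% × (6,579.00 − 5,400.00) = 529.20 + 19.8% × 1,179.00 = 762.64
Unemployment Insurance: 5% × 6,779.00 = 338.95
Workforce Levy: 5.9% × 6,779.00 = 399.96
Retirement Security Contribution: 3.6% × 6,779.00 = 244.04
Total: 762.64 + 338.95 + 399.96 + 244.04 = 1,745.59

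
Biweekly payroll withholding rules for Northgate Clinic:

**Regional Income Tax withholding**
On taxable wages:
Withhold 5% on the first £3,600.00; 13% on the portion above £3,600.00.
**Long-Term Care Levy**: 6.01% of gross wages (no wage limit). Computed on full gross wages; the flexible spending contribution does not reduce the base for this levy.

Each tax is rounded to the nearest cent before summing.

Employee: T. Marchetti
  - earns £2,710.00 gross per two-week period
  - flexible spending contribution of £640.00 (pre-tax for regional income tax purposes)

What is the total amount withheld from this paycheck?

£266.37

Regional Income Tax: taxable = £2,710.00 − £640.00 = £2,070.00
  5% × £2,070.00 = £103.50
Long-Term Care Levy: 6.01% × £2,710.00 = £162.87
Total: £103.50 + £162.87 = £266.37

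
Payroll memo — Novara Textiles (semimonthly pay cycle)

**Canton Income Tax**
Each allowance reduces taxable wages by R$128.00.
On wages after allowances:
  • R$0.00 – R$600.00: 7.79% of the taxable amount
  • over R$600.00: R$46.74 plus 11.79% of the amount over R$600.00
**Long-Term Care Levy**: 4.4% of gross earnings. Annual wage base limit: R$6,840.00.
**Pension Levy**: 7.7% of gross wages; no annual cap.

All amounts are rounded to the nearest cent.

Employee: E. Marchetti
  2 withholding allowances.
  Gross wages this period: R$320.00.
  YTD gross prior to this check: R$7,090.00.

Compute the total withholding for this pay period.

Canton Income Tax: taxable = R$320.00 − 2×R$128.00 = R$64.00
  7.79% × R$64.00 = R$4.99
Long-Term Care Levy: YTD R$7,090.00 ≥ cap R$6,840.00 → R$0.00
Pension Levy: 7.7% × R$320.00 = R$24.64
Total: R$4.99 + R$0.00 + R$24.64 = R$29.63

R$29.63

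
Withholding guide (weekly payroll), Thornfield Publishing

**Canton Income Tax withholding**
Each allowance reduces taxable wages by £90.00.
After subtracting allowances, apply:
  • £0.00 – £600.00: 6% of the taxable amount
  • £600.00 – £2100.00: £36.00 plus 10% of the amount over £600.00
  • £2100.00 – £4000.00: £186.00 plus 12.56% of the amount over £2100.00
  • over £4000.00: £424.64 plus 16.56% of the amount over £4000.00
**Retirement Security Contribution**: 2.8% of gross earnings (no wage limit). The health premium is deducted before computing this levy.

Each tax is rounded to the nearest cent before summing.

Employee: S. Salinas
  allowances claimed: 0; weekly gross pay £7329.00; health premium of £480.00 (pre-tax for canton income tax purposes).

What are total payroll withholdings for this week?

Canton Income Tax: taxable = £7329.00 − £480.00 = £6849.00
  £424.64 + 16.56% × (£6849.00 − £4000.00) = £424.64 + 16.56% × £2849.00 = £896.43
Retirement Security Contribution: 2.8% × £6849.00 = £191.77
Total: £896.43 + £191.77 = £1088.20

£1088.20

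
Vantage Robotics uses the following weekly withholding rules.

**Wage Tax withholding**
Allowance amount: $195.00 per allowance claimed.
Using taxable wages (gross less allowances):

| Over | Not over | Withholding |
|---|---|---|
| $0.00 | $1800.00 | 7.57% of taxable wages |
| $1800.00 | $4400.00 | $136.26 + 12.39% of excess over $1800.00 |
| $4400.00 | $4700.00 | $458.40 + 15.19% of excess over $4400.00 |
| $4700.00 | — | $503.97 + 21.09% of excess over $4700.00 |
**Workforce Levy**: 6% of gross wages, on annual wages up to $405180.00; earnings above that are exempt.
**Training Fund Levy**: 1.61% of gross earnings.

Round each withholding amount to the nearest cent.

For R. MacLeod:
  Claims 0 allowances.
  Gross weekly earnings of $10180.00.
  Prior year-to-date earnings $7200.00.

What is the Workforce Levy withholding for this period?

$610.80

Workforce Levy: 6% × $10180.00 = $610.80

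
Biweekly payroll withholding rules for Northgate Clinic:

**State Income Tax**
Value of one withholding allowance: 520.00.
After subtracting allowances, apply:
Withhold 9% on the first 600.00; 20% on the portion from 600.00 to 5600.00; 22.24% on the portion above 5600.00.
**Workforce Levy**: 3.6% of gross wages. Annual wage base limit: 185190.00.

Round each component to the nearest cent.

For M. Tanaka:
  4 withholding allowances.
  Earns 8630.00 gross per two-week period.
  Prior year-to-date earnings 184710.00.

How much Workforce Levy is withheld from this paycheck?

17.28

Workforce Levy: cap 185190.00 − YTD 184710.00 = 480.00 subject; 3.6% × 480.00 = 17.28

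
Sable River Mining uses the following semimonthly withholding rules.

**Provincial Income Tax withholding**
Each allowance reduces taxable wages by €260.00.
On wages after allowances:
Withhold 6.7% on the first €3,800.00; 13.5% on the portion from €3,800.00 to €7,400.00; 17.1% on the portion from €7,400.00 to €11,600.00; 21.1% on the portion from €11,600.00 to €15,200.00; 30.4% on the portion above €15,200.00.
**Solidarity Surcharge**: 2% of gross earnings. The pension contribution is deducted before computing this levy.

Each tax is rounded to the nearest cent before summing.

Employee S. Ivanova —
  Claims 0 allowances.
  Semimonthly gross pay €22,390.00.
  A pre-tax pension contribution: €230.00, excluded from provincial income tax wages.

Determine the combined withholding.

€4,777.44

Provincial Income Tax: taxable = €22,390.00 − €230.00 = €22,160.00
  €2,218.40 + 30.4% × (€22,160.00 − €15,200.00) = €2,218.40 + 30.4% × €6,960.00 = €4,334.24
Solidarity Surcharge: 2% × €22,160.00 = €443.20
Total: €4,334.24 + €443.20 = €4,777.44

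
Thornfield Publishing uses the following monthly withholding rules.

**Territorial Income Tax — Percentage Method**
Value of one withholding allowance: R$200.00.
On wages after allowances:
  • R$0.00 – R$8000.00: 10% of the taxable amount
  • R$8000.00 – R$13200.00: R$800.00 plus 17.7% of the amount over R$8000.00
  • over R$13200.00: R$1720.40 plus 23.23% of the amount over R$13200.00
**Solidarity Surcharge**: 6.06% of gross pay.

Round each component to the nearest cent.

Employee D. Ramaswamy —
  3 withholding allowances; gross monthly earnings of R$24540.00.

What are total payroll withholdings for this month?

Territorial Income Tax: taxable = R$24540.00 − 3×R$200.00 = R$23940.00
  R$1720.40 + 23.23% × (R$23940.00 − R$13200.00) = R$1720.40 + 23.23% × R$10740.00 = R$4215.30
Solidarity Surcharge: 6.06% × R$24540.00 = R$1487.12
Total: R$4215.30 + R$1487.12 = R$5702.42

R$5702.42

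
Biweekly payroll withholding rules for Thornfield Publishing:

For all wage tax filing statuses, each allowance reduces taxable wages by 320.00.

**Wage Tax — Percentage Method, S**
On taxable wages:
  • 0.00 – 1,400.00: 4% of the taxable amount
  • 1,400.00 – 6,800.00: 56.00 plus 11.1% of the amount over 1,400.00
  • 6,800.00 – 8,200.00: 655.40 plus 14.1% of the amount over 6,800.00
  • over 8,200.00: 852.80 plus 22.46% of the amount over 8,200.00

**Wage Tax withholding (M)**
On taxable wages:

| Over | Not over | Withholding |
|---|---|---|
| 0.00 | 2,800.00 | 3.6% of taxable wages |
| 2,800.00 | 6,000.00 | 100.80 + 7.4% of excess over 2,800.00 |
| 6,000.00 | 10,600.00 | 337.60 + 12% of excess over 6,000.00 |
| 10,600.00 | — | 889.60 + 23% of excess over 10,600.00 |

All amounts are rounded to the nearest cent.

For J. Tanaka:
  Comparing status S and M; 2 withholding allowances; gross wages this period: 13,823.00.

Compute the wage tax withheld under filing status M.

1,483.69

Wage Tax (M): taxable = 13,823.00 − 2×320.00 = 13,183.00
  889.60 + 23% × (13,183.00 − 10,600.00) = 889.60 + 23% × 2,583.00 = 1,483.69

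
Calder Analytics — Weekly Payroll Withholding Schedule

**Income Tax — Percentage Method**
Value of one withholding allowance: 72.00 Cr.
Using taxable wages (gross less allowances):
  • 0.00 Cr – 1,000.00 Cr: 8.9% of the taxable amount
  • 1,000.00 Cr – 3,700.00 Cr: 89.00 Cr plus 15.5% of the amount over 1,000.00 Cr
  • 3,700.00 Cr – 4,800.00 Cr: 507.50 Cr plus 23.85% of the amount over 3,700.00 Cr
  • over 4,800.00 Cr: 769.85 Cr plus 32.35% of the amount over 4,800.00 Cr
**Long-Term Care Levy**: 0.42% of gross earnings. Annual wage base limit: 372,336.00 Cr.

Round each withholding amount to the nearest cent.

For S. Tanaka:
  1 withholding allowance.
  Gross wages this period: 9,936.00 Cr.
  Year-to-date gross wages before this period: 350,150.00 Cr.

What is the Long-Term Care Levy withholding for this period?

41.73 Cr

Long-Term Care Levy: 0.42% × 9,936.00 Cr = 41.73 Cr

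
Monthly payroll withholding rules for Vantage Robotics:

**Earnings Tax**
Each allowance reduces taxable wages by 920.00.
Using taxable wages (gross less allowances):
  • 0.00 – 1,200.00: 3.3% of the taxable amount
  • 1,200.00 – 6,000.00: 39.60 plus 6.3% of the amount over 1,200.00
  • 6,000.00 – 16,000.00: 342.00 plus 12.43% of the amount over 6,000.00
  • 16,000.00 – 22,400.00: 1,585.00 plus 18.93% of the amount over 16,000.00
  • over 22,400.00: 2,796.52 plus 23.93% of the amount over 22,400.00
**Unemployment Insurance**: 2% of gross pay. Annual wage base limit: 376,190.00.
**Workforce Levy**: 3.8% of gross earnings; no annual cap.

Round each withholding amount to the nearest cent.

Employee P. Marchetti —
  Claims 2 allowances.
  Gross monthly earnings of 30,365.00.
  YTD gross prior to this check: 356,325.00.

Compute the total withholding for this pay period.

5,813.40

Earnings Tax: taxable = 30,365.00 − 2×920.00 = 28,525.00
  2,796.52 + 23.93% × (28,525.00 − 22,400.00) = 2,796.52 + 23.93% × 6,125.00 = 4,262.23
Unemployment Insurance: cap 376,190.00 − YTD 356,325.00 = 19,865.00 subject; 2% × 19,865.00 = 397.30
Workforce Levy: 3.8% × 30,365.00 = 1,153.87
Total: 4,262.23 + 397.30 + 1,153.87 = 5,813.40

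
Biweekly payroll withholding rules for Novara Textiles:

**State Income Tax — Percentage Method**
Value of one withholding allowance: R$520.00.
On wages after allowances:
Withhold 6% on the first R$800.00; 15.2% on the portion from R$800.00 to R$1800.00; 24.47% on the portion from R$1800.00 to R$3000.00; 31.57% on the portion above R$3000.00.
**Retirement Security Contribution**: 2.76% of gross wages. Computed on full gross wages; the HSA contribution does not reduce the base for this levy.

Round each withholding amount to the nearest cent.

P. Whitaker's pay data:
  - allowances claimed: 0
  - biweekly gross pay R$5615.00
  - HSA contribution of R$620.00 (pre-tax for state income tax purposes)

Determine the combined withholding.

State Income Tax: taxable = R$5615.00 − R$620.00 = R$4995.00
  R$493.64 + 31.57% × (R$4995.00 − R$3000.00) = R$493.64 + 31.57% × R$1995.00 = R$1123.46
Retirement Security Contribution: 2.76% × R$5615.00 = R$154.97
Total: R$1123.46 + R$154.97 = R$1278.43

R$1278.43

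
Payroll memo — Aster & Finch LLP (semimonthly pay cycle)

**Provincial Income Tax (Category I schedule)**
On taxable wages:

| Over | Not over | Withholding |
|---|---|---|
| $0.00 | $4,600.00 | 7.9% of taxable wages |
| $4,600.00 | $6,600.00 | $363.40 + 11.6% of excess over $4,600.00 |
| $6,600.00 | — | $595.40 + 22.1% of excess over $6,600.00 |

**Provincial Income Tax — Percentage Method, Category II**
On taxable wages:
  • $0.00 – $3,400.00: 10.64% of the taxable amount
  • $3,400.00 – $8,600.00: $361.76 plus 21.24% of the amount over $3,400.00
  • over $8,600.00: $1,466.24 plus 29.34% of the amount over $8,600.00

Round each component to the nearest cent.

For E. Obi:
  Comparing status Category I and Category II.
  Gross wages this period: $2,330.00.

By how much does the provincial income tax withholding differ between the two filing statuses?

Provincial Income Tax (Category I): taxable = $2,330.00
  7.9% × $2,330.00 = $184.07
Provincial Income Tax (Category II): taxable = $2,330.00
  10.64% × $2,330.00 = $247.91
Difference: |$184.07 − $247.91| = $63.84 (higher under Category II)

$63.84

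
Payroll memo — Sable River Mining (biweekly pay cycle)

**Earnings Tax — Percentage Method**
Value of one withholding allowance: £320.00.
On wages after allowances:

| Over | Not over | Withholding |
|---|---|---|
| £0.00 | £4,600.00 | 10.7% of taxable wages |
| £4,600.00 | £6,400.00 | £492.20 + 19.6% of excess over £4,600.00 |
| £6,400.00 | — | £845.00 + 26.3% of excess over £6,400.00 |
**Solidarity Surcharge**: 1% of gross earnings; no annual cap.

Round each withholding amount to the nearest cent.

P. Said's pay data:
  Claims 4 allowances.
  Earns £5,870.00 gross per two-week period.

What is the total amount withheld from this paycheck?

£549.83

Earnings Tax: taxable = £5,870.00 − 4×£320.00 = £4,590.00
  10.7% × £4,590.00 = £491.13
Solidarity Surcharge: 1% × £5,870.00 = £58.70
Total: £491.13 + £58.70 = £549.83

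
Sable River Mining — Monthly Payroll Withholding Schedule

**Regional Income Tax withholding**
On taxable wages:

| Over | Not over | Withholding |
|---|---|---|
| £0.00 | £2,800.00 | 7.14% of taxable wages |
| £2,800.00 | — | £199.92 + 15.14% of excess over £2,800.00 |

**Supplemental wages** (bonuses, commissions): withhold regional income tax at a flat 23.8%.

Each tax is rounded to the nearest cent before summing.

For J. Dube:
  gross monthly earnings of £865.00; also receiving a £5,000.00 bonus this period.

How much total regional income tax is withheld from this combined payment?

Regional Income Tax: taxable = £865.00
  7.14% × £865.00 = £61.76
Supplemental (23.8% flat on bonus): 23.8% × £5,000.00 = £1,190.00
Total regional income tax: £61.76 + £1,190.00 = £1,251.76

£1,251.76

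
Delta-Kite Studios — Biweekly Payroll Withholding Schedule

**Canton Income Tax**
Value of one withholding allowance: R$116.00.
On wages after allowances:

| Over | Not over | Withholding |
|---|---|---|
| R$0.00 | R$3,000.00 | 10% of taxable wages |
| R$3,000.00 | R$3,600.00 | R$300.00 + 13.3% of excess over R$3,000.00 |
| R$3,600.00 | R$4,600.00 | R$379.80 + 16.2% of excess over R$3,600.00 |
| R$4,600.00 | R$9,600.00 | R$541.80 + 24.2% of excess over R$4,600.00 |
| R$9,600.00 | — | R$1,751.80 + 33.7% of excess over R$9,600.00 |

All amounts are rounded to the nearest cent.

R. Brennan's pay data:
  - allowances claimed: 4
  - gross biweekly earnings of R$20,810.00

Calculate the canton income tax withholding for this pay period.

R$5,373.20

Canton Income Tax: taxable = R$20,810.00 − 4×R$116.00 = R$20,346.00
  R$1,751.80 + 33.7% × (R$20,346.00 − R$9,600.00) = R$1,751.80 + 33.7% × R$10,746.00 = R$5,373.20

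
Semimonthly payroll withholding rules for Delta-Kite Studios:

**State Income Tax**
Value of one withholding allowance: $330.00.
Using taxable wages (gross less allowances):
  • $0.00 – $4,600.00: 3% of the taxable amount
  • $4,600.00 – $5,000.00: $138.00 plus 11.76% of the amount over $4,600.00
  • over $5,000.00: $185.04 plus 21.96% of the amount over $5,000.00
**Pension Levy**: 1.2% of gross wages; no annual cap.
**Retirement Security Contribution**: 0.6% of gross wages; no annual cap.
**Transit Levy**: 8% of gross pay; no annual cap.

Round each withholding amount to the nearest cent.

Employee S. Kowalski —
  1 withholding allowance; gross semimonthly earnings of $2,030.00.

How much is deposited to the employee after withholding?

State Income Tax: taxable = $2,030.00 − 1×$330.00 = $1,700.00
  3% × $1,700.00 = $51.00
Pension Levy: 1.2% × $2,030.00 = $24.36
Retirement Security Contribution: 0.6% × $2,030.00 = $12.18
Transit Levy: 8% × $2,030.00 = $162.40
Total withheld: $51.00 + $24.36 + $12.18 + $162.40 = $249.94
Net pay: $2,030.00 − $249.94 = $1,780.06

$1,780.06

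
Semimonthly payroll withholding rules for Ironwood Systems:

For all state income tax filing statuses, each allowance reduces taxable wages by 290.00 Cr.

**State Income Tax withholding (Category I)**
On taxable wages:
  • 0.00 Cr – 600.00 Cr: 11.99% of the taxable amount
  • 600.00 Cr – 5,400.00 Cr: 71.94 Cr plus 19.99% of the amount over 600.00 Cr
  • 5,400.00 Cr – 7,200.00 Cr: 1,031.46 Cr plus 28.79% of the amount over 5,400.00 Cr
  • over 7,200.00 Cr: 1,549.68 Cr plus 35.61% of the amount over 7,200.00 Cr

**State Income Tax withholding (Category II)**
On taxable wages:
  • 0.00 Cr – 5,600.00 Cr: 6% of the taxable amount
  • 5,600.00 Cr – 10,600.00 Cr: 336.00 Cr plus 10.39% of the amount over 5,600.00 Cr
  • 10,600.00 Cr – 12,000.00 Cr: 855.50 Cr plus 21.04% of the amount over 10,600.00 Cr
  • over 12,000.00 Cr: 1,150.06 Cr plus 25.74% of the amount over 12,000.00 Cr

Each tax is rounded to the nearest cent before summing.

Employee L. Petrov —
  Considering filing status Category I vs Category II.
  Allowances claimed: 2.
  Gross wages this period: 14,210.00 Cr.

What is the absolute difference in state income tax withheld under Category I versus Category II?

2,269.78 Cr

State Income Tax (Category I): taxable = 14,210.00 Cr − 2×290.00 Cr = 13,630.00 Cr
  1,549.68 Cr + 35.61% × (13,630.00 Cr − 7,200.00 Cr) = 1,549.68 Cr + 35.61% × 6,430.00 Cr = 3,839.40 Cr
State Income Tax (Category II): taxable = 14,210.00 Cr − 2×290.00 Cr = 13,630.00 Cr
  1,150.06 Cr + 25.74% × (13,630.00 Cr − 12,000.00 Cr) = 1,150.06 Cr + 25.74% × 1,630.00 Cr = 1,569.62 Cr
Difference: |3,839.40 Cr − 1,569.62 Cr| = 2,269.78 Cr (higher under Category I)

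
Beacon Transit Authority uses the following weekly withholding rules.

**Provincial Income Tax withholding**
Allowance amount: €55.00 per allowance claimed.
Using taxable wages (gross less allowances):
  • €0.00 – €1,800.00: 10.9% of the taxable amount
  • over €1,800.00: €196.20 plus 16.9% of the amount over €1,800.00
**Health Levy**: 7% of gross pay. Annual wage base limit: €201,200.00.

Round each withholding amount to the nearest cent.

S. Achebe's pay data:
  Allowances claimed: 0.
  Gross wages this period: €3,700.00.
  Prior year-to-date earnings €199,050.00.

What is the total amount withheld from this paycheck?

€667.80

Provincial Income Tax: taxable = €3,700.00
  €196.20 + 16.9% × (€3,700.00 − €1,800.00) = €196.20 + 16.9% × €1,900.00 = €517.30
Health Levy: cap €201,200.00 − YTD €199,050.00 = €2,150.00 subject; 7% × €2,150.00 = €150.50
Total: €517.30 + €150.50 = €667.80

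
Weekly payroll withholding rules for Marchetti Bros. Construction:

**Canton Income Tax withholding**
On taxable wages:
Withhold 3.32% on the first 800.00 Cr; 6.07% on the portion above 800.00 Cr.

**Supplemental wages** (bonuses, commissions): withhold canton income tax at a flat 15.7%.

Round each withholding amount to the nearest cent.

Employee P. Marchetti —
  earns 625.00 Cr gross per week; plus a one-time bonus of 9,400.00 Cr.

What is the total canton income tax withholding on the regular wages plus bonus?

1,496.55 Cr

Canton Income Tax: taxable = 625.00 Cr
  3.32% × 625.00 Cr = 20.75 Cr
Supplemental (15.7% flat on bonus): 15.7% × 9,400.00 Cr = 1,475.80 Cr
Total canton income tax: 20.75 Cr + 1,475.80 Cr = 1,496.55 Cr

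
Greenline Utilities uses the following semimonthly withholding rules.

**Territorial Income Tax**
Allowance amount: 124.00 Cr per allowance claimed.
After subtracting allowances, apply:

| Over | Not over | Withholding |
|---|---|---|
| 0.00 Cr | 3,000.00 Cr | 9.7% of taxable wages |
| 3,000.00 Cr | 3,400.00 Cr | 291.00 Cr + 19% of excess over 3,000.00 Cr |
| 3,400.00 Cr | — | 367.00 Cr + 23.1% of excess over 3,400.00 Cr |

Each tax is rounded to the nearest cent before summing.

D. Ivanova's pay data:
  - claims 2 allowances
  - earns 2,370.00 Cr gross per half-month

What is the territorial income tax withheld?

205.83 Cr

Territorial Income Tax: taxable = 2,370.00 Cr − 2×124.00 Cr = 2,122.00 Cr
  9.7% × 2,122.00 Cr = 205.83 Cr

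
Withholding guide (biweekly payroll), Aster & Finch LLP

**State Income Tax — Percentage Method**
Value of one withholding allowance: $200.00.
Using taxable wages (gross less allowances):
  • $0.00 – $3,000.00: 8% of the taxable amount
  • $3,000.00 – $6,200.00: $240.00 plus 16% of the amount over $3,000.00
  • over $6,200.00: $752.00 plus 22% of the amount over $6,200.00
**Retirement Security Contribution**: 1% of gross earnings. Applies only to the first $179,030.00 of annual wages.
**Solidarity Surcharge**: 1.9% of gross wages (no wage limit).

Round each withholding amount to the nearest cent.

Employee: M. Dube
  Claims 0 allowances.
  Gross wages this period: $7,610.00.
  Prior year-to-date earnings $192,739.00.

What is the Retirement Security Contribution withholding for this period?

Retirement Security Contribution: YTD $192,739.00 ≥ cap $179,030.00 → $0.00

$0.00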